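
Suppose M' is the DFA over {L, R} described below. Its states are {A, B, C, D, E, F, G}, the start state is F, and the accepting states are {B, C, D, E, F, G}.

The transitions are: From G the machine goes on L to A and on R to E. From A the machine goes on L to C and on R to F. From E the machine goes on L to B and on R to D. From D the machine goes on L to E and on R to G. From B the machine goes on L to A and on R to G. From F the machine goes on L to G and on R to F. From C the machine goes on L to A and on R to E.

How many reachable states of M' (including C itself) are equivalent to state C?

2

P0 = {B,C,D,E,F,G} | {A}.
Split {B,C,D,E,F,G} by δ(·,L) → {B,C,G} and {D,E,F}.
Refine {B,C,G} on symbol R: members go to different blocks, giving {C,G} and {B}.
On input L, block {D,E,F} splits into {D} and {E} and {F}.
No further refinement is possible. Final partition (6 blocks): {C,G} | {A} | {D} | {B} | {E} | {F}.
The equivalence class containing C is {C,G}, of size 2.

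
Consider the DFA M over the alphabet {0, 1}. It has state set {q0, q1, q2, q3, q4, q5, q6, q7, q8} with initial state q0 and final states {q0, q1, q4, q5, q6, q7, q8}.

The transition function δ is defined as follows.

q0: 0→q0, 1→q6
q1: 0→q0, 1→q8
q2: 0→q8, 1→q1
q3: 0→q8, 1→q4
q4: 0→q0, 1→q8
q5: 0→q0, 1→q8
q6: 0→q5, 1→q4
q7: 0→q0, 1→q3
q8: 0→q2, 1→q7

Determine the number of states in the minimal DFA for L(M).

All states are reachable from the start state.
P0 = {q0,q1,q4,q5,q6,q7,q8} | {q2,q3}.
Refine {q0,q1,q4,q5,q6,q7,q8} on symbol 0: members go to different blocks, giving {q0,q1,q4,q5,q6,q7} and {q8}.
On input 1, block {q0,q1,q4,q5,q6,q7} splits into {q1,q4,q5} and {q0,q6} and {q7}.
On input 0, block {q0,q6} splits into {q0} and {q6}.
The partition is now stable with 6 blocks: {q1,q4,q5} | {q2,q3} | {q8} | {q0} | {q7} | {q6}.

6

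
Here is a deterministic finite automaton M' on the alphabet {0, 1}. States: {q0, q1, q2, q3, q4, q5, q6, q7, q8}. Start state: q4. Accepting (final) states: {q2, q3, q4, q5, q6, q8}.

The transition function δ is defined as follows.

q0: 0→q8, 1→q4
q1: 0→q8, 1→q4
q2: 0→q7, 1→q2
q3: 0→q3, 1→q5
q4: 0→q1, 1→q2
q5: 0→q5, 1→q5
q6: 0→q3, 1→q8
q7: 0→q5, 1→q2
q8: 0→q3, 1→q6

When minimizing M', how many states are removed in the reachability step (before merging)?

1

Starting at q4 and following transitions, the reachable set is {q1, q2, q3, q4, q5, q6, q7, q8}. That leaves q0 unreachable — 1 in total.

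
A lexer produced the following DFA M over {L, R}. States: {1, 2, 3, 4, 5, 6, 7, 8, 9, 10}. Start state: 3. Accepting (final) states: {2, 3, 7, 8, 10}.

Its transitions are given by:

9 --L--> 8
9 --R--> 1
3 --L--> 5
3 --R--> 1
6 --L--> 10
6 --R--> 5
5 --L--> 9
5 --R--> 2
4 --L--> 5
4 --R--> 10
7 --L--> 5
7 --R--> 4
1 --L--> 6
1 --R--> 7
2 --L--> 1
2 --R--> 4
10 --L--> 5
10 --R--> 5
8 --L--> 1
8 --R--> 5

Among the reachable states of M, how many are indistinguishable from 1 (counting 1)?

Initial partition by acceptance: {2,3,7,8,10} | {1,4,5,6,9}.
Refine {1,4,5,6,9} on symbol L: members go to different blocks, giving {1,4,5} and {6,9}.
On input L, block {1,4,5} splits into {1,5} and {4}.
On input R, block {2,3,7,8,10} splits into {3,8,10} and {2,7}.
No further refinement is possible. Final partition (5 blocks): {3,8,10} | {1,5} | {6,9} | {4} | {2,7}.
The equivalence class containing 1 is {1,5}, of size 2.

2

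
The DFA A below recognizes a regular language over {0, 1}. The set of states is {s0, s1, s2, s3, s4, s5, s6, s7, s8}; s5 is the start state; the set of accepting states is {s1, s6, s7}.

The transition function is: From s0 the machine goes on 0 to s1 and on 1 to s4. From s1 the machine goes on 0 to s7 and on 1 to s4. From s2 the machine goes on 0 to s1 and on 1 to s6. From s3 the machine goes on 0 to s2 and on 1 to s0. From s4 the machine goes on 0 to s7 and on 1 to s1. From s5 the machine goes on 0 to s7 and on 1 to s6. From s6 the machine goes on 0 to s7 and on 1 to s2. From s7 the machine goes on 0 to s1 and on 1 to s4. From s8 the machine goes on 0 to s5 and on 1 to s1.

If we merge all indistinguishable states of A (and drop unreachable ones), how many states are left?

States {s0,s3,s8} cannot be reached from the start state, so discard them.
Initial partition by acceptance: {s1,s6,s7} | {s2,s4,s5}.
The partition is now stable with 2 blocks: {s1,s6,s7} | {s2,s4,s5}.

2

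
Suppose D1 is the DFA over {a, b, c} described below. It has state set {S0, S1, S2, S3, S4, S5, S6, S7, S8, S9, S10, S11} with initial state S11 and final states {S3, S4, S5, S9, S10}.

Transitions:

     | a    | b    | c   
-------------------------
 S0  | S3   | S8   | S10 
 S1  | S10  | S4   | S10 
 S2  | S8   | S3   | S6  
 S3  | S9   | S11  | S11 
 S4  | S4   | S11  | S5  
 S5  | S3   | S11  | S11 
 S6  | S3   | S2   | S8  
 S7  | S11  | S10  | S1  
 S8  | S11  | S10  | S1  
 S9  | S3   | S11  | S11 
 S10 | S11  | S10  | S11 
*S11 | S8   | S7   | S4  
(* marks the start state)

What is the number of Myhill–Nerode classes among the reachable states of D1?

Reachable states from the start: {S1,S3,S4,S5,S7,S8,S9,S10,S11}. Unreachable: {S0,S2,S6} — drop them.
Start with accepting vs non-accepting: {S3,S4,S5,S9,S10} | {S1,S7,S8,S11}.
Refine {S3,S4,S5,S9,S10} on symbol a: members go to different blocks, giving {S3,S4,S5,S9} and {S10}.
On input c, block {S3,S4,S5,S9} splits into {S3,S5,S9} and {S4}.
Split {S1,S7,S8,S11} by δ(·,a) → {S7,S8,S11} and {S1}.
On input b, block {S7,S8,S11} splits into {S7,S8} and {S11}.
No further refinement is possible. Final partition (6 blocks): {S3,S5,S9} | {S7,S8} | {S10} | {S4} | {S1} | {S11}.

6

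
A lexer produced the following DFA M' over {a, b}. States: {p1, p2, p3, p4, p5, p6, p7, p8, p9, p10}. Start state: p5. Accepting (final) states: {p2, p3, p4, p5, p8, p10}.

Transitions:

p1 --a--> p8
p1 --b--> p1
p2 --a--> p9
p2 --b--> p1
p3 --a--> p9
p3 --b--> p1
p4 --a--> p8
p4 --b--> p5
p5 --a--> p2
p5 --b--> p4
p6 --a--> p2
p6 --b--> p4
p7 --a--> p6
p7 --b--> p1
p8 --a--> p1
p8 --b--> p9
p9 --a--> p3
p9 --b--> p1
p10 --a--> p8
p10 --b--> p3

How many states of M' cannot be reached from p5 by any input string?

3

Starting at p5 and following transitions, the reachable set is {p1, p2, p3, p4, p5, p8, p9}. That leaves p6, p7, p10 unreachable — 3 in total.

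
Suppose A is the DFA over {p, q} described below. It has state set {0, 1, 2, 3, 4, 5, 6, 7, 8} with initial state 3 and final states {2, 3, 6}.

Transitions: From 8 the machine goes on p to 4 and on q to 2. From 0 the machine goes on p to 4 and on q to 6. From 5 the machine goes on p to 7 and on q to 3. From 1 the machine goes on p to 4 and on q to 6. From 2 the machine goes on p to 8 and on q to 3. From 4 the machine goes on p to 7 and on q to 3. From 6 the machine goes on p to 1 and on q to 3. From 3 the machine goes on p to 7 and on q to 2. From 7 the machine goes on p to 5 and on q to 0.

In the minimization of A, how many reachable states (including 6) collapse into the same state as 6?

P0 = {2,3,6} | {0,1,4,5,7,8}.
On input q, block {0,1,4,5,7,8} splits into {0,1,4,5,8} and {7}.
Refine {2,3,6} on symbol p: members go to different blocks, giving {2,6} and {3}.
On input p, block {0,1,4,5,8} splits into {0,1,8} and {4,5}.
The partition is now stable with 5 blocks: {2,6} | {0,1,8} | {7} | {3} | {4,5}.
State 6 belongs to the block {2,6}, which has 2 states.

2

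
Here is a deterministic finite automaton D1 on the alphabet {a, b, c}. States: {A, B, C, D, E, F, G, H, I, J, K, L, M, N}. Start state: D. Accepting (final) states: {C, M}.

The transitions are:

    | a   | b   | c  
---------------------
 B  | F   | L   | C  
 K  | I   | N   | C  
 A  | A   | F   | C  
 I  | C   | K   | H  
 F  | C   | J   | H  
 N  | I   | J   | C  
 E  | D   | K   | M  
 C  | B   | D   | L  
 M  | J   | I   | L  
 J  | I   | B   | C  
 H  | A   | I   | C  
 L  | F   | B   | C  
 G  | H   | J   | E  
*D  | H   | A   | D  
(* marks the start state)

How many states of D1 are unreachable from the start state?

3

BFS from D reaches {A, B, C, D, F, H, I, J, K, L, N}; the 3 state(s) E, G, M are never visited.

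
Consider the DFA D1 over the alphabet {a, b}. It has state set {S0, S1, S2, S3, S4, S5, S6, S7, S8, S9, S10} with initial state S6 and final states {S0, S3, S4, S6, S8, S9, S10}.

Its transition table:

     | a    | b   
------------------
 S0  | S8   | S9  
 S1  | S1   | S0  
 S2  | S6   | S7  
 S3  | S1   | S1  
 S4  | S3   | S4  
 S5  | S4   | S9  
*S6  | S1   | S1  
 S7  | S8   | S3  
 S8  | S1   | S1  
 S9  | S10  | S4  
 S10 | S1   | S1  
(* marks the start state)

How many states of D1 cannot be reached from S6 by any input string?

Starting at S6 and following transitions, the reachable set is {S0, S1, S3, S4, S6, S8, S9, S10}. That leaves S2, S5, S7 unreachable — 3 in total.

3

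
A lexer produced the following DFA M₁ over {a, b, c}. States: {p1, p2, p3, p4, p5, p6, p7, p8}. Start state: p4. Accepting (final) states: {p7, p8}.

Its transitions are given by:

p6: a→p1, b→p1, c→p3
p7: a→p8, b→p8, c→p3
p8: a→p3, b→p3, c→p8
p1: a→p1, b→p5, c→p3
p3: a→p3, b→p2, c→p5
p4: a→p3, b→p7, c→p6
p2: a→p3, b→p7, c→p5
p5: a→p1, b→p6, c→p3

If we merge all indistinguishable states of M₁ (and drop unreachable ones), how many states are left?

5

Initial partition by acceptance: {p7,p8} | {p1,p2,p3,p4,p5,p6}.
Refine {p7,p8} on symbol a: members go to different blocks, giving {p7} and {p8}.
Split {p1,p2,p3,p4,p5,p6} by δ(·,b) → {p1,p3,p5,p6} and {p2,p4}.
Refine {p1,p3,p5,p6} on symbol b: members go to different blocks, giving {p1,p5,p6} and {p3}.
The partition is now stable with 5 blocks: {p7} | {p1,p5,p6} | {p8} | {p2,p4} | {p3}.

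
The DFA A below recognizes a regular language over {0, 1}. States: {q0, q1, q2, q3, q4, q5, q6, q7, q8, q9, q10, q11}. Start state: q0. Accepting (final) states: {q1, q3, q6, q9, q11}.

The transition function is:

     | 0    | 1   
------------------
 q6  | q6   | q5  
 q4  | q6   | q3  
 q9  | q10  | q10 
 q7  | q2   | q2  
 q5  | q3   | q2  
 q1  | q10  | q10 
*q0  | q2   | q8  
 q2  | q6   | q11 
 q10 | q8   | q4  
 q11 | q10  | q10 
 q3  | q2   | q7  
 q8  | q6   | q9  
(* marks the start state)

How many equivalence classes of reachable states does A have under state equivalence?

First remove the unreachable states {q1}; 11 states remain.
Start with accepting vs non-accepting: {q3,q6,q9,q11} | {q0,q2,q4,q5,q7,q8,q10}.
Refine {q3,q6,q9,q11} on symbol 0: members go to different blocks, giving {q3,q9,q11} and {q6}.
Refine {q0,q2,q4,q5,q7,q8,q10} on symbol 0: members go to different blocks, giving {q0,q7,q10} and {q2,q4,q8} and {q5}.
Split {q3,q9,q11} by δ(·,0) → {q9,q11} and {q3}.
Refine {q2,q4,q8} on symbol 1: members go to different blocks, giving {q2,q8} and {q4}.
On input 1, block {q0,q7,q10} splits into {q0,q7} and {q10}.
No further refinement is possible. Final partition (8 blocks): {q9,q11} | {q0,q7} | {q6} | {q2,q8} | {q5} | {q3} | {q4} | {q10}.

8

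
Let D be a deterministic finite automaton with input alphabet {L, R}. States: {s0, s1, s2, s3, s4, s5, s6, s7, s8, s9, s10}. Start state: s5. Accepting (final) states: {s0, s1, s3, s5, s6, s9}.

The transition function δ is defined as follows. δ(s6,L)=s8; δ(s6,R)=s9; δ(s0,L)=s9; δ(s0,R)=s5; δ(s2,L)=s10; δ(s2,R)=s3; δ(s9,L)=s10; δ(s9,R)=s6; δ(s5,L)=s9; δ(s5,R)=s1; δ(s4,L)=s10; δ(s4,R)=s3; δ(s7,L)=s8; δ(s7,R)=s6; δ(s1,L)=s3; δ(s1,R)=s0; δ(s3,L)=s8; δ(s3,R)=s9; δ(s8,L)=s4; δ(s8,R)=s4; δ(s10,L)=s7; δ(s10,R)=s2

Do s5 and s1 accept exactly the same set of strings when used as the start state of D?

Yes

P0 = {s0,s1,s3,s5,s6,s9} | {s2,s4,s7,s8,s10}.
Split {s0,s1,s3,s5,s6,s9} by δ(·,L) → {s0,s1,s5} and {s3,s6,s9}.
On input R, block {s2,s4,s7,s8,s10} splits into {s2,s4,s7} and {s8,s10}.
The partition is now stable with 4 blocks: {s0,s1,s5} | {s2,s4,s7} | {s3,s6,s9} | {s8,s10}.
s5 and s1 lie in the same block of the stable partition, so they are equivalent — no string distinguishes them.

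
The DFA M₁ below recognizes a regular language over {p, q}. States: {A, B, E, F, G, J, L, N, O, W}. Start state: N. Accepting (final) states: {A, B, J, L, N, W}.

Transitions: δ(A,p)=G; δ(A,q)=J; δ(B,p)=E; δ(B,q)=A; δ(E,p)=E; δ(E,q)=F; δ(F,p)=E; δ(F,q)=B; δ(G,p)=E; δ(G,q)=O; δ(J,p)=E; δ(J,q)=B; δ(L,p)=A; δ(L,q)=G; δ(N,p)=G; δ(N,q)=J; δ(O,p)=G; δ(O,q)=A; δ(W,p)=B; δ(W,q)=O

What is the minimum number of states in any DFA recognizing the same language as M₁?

Reachable states from the start: {A,B,E,F,G,J,N,O}. Unreachable: {L,W} — drop them.
P0 = {A,B,J,N} | {E,F,G,O}.
Split {E,F,G,O} by δ(·,q) → {E,G} and {F,O}.
The partition is now stable with 3 blocks: {A,B,J,N} | {E,G} | {F,O}.

3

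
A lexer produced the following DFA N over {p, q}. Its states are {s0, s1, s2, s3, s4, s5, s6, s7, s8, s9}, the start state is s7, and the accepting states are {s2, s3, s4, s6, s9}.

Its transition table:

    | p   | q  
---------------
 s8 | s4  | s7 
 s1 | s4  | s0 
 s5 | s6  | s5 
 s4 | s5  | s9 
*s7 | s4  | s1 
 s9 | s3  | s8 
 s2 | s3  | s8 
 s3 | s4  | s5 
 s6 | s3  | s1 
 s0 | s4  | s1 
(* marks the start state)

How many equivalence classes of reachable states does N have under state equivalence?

5

First remove the unreachable states {s2}; 9 states remain.
Start with accepting vs non-accepting: {s3,s4,s6,s9} | {s0,s1,s5,s7,s8}.
Refine {s3,s4,s6,s9} on symbol p: members go to different blocks, giving {s3,s6,s9} and {s4}.
Refine {s3,s6,s9} on symbol p: members go to different blocks, giving {s6,s9} and {s3}.
Split {s0,s1,s5,s7,s8} by δ(·,p) → {s0,s1,s7,s8} and {s5}.
Stable partition: {s6,s9} | {s0,s1,s7,s8} | {s4} | {s3} | {s5} — 5 equivalence classes.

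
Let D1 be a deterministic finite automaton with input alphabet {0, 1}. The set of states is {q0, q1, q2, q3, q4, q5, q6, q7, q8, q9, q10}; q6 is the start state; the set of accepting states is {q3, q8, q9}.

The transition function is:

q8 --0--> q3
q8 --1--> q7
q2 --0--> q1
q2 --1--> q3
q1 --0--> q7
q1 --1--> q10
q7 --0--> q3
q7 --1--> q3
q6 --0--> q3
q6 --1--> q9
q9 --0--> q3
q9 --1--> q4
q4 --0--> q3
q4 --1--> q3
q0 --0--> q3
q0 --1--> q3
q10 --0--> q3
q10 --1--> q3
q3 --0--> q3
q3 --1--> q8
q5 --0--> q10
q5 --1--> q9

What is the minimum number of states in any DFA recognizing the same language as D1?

Reachable states from the start: {q3,q4,q6,q7,q8,q9}. Unreachable: {q0,q1,q2,q5,q10} — drop them.
Start with accepting vs non-accepting: {q3,q8,q9} | {q4,q6,q7}.
On input 1, block {q3,q8,q9} splits into {q8,q9} and {q3}.
On input 1, block {q4,q6,q7} splits into {q4,q7} and {q6}.
No further refinement is possible. Final partition (4 blocks): {q8,q9} | {q4,q7} | {q3} | {q6}.

4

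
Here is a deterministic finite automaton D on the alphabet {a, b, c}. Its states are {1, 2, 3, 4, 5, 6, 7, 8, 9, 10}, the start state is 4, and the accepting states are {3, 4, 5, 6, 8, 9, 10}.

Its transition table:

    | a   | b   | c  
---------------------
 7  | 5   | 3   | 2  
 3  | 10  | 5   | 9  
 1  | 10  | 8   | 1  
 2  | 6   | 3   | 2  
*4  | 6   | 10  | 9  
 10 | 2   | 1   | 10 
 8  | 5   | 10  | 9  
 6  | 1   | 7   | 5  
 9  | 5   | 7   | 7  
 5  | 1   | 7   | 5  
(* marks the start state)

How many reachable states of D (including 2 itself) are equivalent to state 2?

All states are reachable from the start state.
Start with accepting vs non-accepting: {3,4,5,6,8,9,10} | {1,2,7}.
On input a, block {3,4,5,6,8,9,10} splits into {3,4,8,9} and {5,6,10}.
Split {3,4,8,9} by δ(·,b) → {3,4,8} and {9}.
No further refinement is possible. Final partition (4 blocks): {3,4,8} | {1,2,7} | {5,6,10} | {9}.
The equivalence class containing 2 is {1,2,7}, of size 3.

3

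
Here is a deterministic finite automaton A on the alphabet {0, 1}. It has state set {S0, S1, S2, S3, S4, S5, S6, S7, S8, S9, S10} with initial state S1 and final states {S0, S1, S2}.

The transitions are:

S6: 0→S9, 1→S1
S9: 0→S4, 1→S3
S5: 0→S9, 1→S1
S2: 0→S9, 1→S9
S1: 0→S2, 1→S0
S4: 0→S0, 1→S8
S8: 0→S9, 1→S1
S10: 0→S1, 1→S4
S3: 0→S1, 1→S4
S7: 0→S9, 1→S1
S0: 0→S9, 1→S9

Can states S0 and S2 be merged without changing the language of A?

Yes

Reachable states from the start: {S0,S1,S2,S3,S4,S8,S9}. Unreachable: {S5,S6,S7,S10} — drop them.
P0 = {S0,S1,S2} | {S3,S4,S8,S9}.
On input 0, block {S0,S1,S2} splits into {S0,S2} and {S1}.
Split {S3,S4,S8,S9} by δ(·,0) → {S8,S9} and {S3} and {S4}.
On input 0, block {S8,S9} splits into {S8} and {S9}.
The partition is now stable with 6 blocks: {S0,S2} | {S8} | {S1} | {S3} | {S4} | {S9}.
S0 and S2 lie in the same block of the stable partition, so they are equivalent — no string distinguishes them.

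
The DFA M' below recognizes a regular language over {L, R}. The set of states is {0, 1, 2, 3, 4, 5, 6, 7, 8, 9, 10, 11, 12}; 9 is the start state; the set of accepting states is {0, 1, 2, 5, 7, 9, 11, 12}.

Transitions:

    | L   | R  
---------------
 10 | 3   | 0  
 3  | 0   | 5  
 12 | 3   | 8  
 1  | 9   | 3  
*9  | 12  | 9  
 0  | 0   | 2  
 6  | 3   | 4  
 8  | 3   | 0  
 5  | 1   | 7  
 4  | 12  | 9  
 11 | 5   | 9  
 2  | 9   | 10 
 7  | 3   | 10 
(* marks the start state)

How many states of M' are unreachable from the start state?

BFS from 9 reaches {0, 1, 2, 3, 5, 7, 8, 9, 10, 12}; the 3 state(s) 4, 6, 11 are never visited.

3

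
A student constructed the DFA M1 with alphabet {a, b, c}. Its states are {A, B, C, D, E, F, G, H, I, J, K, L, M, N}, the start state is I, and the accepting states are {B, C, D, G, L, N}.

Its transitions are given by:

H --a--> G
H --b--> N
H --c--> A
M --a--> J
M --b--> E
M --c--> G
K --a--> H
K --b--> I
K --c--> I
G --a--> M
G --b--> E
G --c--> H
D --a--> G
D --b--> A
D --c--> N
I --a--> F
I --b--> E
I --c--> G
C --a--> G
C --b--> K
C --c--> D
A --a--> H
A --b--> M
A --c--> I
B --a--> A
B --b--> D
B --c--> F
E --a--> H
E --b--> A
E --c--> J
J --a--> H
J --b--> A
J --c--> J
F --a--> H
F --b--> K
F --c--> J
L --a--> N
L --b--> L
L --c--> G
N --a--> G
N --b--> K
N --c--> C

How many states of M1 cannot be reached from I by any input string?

2

No path from I leads to B, L; the other 12 states are all reachable.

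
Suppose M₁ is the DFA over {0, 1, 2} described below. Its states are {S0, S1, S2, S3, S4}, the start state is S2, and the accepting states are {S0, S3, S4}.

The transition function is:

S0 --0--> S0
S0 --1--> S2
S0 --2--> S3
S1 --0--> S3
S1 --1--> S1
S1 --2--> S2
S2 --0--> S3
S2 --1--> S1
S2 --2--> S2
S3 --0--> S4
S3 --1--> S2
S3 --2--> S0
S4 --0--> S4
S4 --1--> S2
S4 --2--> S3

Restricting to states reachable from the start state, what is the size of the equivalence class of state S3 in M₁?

3

Initial partition by acceptance: {S0,S3,S4} | {S1,S2}.
No further refinement is possible. Final partition (2 blocks): {S0,S3,S4} | {S1,S2}.
State S3 belongs to the block {S0,S3,S4}, which has 3 states.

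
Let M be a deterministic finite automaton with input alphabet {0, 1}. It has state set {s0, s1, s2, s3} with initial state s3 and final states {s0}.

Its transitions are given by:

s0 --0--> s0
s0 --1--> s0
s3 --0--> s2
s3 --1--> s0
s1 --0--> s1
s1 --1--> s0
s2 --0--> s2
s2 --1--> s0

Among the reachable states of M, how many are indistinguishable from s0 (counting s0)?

1

Reachable states from the start: {s0,s2,s3}. Unreachable: {s1} — drop them.
Start with accepting vs non-accepting: {s0} | {s2,s3}.
No further refinement is possible. Final partition (2 blocks): {s0} | {s2,s3}.
The equivalence class containing s0 is {s0}, of size 1.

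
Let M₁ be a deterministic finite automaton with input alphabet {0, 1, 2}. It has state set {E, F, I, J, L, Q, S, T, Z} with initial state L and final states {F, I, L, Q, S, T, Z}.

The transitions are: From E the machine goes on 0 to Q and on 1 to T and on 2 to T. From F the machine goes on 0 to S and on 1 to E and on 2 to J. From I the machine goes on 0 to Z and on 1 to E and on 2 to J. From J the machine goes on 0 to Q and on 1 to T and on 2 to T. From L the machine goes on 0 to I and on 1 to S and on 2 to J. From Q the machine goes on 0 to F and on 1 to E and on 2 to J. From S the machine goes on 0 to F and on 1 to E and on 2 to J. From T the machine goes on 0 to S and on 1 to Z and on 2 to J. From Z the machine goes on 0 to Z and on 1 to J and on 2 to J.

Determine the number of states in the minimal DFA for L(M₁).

All states are reachable from the start state.
Start with accepting vs non-accepting: {F,I,L,Q,S,T,Z} | {E,J}.
Split {F,I,L,Q,S,T,Z} by δ(·,1) → {F,I,Q,S,Z} and {L,T}.
No further refinement is possible. Final partition (3 blocks): {F,I,Q,S,Z} | {E,J} | {L,T}.

3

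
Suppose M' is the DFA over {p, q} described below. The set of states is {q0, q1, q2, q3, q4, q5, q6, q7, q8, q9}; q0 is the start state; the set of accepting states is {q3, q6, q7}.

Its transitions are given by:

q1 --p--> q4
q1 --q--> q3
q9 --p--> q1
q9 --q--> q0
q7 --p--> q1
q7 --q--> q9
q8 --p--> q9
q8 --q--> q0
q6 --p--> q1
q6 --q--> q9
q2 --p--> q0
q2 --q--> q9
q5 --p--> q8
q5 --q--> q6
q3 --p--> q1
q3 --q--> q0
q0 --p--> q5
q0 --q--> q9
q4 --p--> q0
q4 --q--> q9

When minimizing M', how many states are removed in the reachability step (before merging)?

No path from q0 leads to q2, q7; the other 8 states are all reachable.

2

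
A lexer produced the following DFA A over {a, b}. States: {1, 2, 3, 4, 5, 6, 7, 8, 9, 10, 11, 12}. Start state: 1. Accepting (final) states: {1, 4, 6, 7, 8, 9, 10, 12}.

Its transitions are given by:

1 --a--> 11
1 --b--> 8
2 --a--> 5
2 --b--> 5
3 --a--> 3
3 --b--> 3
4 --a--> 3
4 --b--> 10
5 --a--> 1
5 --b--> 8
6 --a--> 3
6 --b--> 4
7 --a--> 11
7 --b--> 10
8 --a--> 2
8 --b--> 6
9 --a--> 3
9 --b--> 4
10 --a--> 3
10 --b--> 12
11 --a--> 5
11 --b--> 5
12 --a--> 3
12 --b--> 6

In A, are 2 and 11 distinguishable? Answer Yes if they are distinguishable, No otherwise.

First remove the unreachable states {7,9}; 10 states remain.
P0 = {1,4,6,8,10,12} | {2,3,5,11}.
On input a, block {2,3,5,11} splits into {2,3,11} and {5}.
Refine {2,3,11} on symbol a: members go to different blocks, giving {2,11} and {3}.
On input a, block {1,4,6,8,10,12} splits into {4,6,10,12} and {1,8}.
On input b, block {1,8} splits into {1} and {8}.
No further refinement is possible. Final partition (6 blocks): {4,6,10,12} | {2,11} | {5} | {3} | {1} | {8}.
2 and 11 lie in the same block of the stable partition, so they are equivalent — no string distinguishes them.

No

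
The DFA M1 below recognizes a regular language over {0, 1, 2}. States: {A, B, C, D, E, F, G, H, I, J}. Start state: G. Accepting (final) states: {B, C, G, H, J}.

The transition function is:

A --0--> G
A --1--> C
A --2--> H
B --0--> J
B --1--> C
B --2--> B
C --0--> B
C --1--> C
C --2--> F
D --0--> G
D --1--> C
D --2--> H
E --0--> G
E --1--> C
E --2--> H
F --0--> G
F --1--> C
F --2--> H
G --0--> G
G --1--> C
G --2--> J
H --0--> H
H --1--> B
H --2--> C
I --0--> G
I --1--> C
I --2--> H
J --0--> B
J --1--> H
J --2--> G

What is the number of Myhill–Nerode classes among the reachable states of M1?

Reachable states from the start: {B,C,F,G,H,J}. Unreachable: {A,D,E,I} — drop them.
Start with accepting vs non-accepting: {B,C,G,H,J} | {F}.
Refine {B,C,G,H,J} on symbol 2: members go to different blocks, giving {B,G,H,J} and {C}.
Refine {B,G,H,J} on symbol 1: members go to different blocks, giving {B,G} and {H,J}.
On input 0, block {B,G} splits into {B} and {G}.
Refine {H,J} on symbol 0: members go to different blocks, giving {H} and {J}.
No further refinement is possible. Final partition (6 blocks): {B} | {F} | {C} | {H} | {G} | {J}.

6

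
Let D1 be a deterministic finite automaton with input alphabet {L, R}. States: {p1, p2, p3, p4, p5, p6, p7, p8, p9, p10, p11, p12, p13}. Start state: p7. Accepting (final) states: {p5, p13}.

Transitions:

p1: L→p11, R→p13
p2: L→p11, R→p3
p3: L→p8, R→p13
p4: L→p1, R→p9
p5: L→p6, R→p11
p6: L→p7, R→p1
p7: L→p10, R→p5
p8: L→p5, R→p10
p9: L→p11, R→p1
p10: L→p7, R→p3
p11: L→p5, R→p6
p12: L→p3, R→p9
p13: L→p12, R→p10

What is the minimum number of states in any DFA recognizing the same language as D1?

8

States {p2,p4} cannot be reached from the start state, so discard them.
Initial partition by acceptance: {p5,p13} | {p1,p3,p6,p7,p8,p9,p10,p11,p12}.
Refine {p1,p3,p6,p7,p8,p9,p10,p11,p12} on symbol L: members go to different blocks, giving {p1,p3,p6,p7,p9,p10,p12} and {p8,p11}.
Split {p5,p13} by δ(·,R) → {p5} and {p13}.
Split {p1,p3,p6,p7,p9,p10,p12} by δ(·,L) → {p6,p7,p10,p12} and {p1,p3,p9}.
On input L, block {p6,p7,p10,p12} splits into {p6,p7,p10} and {p12}.
On input R, block {p6,p7,p10} splits into {p6,p10} and {p7}.
On input R, block {p1,p3,p9} splits into {p1,p3} and {p9}.
Stable partition: {p5} | {p6,p10} | {p8,p11} | {p13} | {p1,p3} | {p12} | {p7} | {p9} — 8 equivalence classes.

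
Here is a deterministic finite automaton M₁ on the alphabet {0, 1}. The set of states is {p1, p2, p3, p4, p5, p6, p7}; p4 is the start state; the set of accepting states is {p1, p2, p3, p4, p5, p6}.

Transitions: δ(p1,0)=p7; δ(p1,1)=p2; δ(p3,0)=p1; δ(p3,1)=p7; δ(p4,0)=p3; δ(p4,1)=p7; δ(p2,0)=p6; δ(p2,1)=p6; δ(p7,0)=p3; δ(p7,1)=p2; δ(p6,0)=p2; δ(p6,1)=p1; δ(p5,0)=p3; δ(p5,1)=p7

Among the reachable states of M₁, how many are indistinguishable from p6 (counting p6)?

States {p5} cannot be reached from the start state, so discard them.
P0 = {p1,p2,p3,p4,p6} | {p7}.
On input 0, block {p1,p2,p3,p4,p6} splits into {p2,p3,p4,p6} and {p1}.
Split {p2,p3,p4,p6} by δ(·,0) → {p2,p4,p6} and {p3}.
On input 0, block {p2,p4,p6} splits into {p2,p6} and {p4}.
Split {p2,p6} by δ(·,1) → {p2} and {p6}.
Stable partition: {p2} | {p7} | {p1} | {p3} | {p4} | {p6} — 6 equivalence classes.
State p6 belongs to the block {p6}, which has 1 states.

1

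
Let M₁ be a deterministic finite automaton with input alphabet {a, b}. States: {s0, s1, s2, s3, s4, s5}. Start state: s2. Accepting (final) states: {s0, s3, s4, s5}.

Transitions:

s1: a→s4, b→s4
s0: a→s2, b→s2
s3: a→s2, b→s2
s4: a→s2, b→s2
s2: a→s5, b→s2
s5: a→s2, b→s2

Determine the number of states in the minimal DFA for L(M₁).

2

First remove the unreachable states {s0,s1,s3,s4}; 2 states remain.
Initial partition by acceptance: {s5} | {s2}.
No further refinement is possible. Final partition (2 blocks): {s5} | {s2}.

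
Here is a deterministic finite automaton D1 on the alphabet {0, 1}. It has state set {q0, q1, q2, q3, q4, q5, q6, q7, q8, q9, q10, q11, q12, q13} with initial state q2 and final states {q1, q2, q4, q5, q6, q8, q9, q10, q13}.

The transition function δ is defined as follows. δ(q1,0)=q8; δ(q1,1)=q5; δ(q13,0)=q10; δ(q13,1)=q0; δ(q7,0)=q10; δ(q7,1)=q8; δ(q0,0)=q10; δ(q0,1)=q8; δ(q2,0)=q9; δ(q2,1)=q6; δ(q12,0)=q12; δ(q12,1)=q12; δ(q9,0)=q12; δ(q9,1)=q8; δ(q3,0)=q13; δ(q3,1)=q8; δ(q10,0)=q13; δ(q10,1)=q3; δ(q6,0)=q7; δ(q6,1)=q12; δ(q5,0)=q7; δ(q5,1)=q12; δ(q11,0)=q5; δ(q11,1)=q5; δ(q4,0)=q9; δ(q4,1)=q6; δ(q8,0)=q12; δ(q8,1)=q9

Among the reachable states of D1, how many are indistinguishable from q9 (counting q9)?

2

First remove the unreachable states {q1,q4,q5,q11}; 10 states remain.
Start with accepting vs non-accepting: {q2,q6,q8,q9,q10,q13} | {q0,q3,q7,q12}.
Refine {q2,q6,q8,q9,q10,q13} on symbol 0: members go to different blocks, giving {q2,q10,q13} and {q6,q8,q9}.
Split {q2,q10,q13} by δ(·,0) → {q10,q13} and {q2}.
On input 0, block {q0,q3,q7,q12} splits into {q0,q3,q7} and {q12}.
Split {q6,q8,q9} by δ(·,0) → {q8,q9} and {q6}.
The partition is now stable with 6 blocks: {q10,q13} | {q0,q3,q7} | {q8,q9} | {q2} | {q12} | {q6}.
The equivalence class containing q9 is {q8,q9}, of size 2.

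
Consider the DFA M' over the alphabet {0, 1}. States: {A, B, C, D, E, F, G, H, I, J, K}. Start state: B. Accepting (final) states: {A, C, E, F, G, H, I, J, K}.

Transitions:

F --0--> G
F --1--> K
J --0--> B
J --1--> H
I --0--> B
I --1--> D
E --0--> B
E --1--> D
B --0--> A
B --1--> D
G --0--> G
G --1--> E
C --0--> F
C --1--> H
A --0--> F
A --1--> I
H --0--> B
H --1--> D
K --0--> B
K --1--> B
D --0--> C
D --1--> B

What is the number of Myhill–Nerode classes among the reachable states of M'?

3

States {J} cannot be reached from the start state, so discard them.
Start with accepting vs non-accepting: {A,C,E,F,G,H,I,K} | {B,D}.
On input 0, block {A,C,E,F,G,H,I,K} splits into {A,C,F,G} and {E,H,I,K}.
No further refinement is possible. Final partition (3 blocks): {A,C,F,G} | {B,D} | {E,H,I,K}.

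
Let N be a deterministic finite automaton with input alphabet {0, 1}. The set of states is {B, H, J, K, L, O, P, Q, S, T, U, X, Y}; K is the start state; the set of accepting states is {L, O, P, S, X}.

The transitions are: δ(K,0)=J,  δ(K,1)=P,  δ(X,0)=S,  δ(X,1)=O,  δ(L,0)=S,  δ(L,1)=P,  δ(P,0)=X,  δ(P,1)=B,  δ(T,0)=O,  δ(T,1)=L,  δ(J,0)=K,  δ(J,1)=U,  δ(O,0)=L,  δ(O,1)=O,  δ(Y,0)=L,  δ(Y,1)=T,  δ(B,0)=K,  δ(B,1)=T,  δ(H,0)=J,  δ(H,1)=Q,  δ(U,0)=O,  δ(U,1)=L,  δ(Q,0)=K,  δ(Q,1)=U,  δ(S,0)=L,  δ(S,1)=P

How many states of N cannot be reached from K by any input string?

3

BFS from K reaches {B, J, K, L, O, P, S, T, U, X}; the 3 state(s) H, Q, Y are never visited.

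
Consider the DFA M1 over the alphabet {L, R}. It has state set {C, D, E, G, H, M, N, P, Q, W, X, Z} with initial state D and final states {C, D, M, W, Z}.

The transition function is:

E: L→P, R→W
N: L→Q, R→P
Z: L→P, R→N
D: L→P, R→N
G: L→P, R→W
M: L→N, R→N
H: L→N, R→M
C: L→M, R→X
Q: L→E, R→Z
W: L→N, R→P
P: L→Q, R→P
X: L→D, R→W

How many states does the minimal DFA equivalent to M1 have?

First remove the unreachable states {C,G,H,M,X}; 7 states remain.
P0 = {D,W,Z} | {E,N,P,Q}.
Refine {E,N,P,Q} on symbol R: members go to different blocks, giving {E,Q} and {N,P}.
On input L, block {E,Q} splits into {E} and {Q}.
The partition is now stable with 4 blocks: {D,W,Z} | {E} | {N,P} | {Q}.

4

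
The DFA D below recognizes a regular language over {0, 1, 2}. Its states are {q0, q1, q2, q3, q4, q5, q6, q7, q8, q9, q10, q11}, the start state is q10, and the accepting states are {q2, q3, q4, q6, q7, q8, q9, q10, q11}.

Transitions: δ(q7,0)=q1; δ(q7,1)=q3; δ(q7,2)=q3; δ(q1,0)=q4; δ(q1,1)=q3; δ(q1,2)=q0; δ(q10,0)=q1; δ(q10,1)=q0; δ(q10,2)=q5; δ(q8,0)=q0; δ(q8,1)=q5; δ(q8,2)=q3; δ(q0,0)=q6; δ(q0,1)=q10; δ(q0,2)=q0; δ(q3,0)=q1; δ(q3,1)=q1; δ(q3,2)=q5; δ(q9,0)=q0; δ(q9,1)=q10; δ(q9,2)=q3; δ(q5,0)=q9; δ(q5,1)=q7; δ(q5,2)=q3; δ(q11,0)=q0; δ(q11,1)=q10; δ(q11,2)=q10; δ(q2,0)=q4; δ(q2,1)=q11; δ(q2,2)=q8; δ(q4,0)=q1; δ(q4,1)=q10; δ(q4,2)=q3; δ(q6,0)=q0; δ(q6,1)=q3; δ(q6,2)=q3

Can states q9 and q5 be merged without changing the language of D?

Reachable states from the start: {q0,q1,q3,q4,q5,q6,q7,q9,q10}. Unreachable: {q2,q8,q11} — drop them.
Initial partition by acceptance: {q3,q4,q6,q7,q9,q10} | {q0,q1,q5}.
Refine {q3,q4,q6,q7,q9,q10} on symbol 1: members go to different blocks, giving {q4,q6,q7,q9} and {q3,q10}.
On input 1, block {q0,q1,q5} splits into {q0,q1} and {q5}.
Stable partition: {q4,q6,q7,q9} | {q0,q1} | {q3,q10} | {q5} — 4 equivalence classes.
q9 and q5 end up in different blocks, so they are distinguishable. For instance, the string 'ε' is accepted from only q9.

No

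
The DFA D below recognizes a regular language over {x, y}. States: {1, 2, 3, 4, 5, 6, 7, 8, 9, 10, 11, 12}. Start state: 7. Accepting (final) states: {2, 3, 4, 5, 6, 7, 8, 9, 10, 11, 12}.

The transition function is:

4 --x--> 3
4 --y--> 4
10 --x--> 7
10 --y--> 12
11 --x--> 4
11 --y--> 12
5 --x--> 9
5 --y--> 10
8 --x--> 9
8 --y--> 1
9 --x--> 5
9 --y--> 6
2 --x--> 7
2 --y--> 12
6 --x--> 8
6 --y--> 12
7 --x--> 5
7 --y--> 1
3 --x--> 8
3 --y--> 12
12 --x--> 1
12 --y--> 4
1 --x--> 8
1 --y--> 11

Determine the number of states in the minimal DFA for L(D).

Reachable states from the start: {1,3,4,5,6,7,8,9,10,11,12}. Unreachable: {2} — drop them.
Start with accepting vs non-accepting: {3,4,5,6,7,8,9,10,11,12} | {1}.
Refine {3,4,5,6,7,8,9,10,11,12} on symbol x: members go to different blocks, giving {3,4,5,6,7,8,9,10,11} and {12}.
On input y, block {3,4,5,6,7,8,9,10,11} splits into {3,6,10,11} and {4,5,9} and {7,8}.
Split {3,6,10,11} by δ(·,x) → {3,6,10} and {11}.
Split {4,5,9} by δ(·,x) → {5,9} and {4}.
No further refinement is possible. Final partition (7 blocks): {3,6,10} | {1} | {12} | {5,9} | {7,8} | {11} | {4}.

7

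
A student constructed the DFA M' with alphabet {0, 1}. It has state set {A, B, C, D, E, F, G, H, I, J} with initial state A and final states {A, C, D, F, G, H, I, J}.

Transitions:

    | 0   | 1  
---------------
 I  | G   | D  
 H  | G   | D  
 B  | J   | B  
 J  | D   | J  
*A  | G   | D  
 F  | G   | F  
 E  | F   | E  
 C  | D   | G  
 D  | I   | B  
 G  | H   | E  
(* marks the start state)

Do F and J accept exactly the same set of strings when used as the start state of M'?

Yes

States {C} cannot be reached from the start state, so discard them.
Initial partition by acceptance: {A,D,F,G,H,I,J} | {B,E}.
Refine {A,D,F,G,H,I,J} on symbol 1: members go to different blocks, giving {A,F,H,I,J} and {D,G}.
Split {A,F,H,I,J} by δ(·,1) → {A,H,I} and {F,J}.
No further refinement is possible. Final partition (4 blocks): {A,H,I} | {B,E} | {D,G} | {F,J}.
F and J lie in the same block of the stable partition, so they are equivalent — no string distinguishes them.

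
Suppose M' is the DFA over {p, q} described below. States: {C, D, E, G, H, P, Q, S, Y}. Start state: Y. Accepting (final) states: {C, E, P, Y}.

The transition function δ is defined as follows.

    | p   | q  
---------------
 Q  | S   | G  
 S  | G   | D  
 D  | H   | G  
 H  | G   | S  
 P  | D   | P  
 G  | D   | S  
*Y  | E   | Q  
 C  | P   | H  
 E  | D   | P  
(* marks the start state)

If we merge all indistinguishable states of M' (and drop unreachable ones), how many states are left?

States {C} cannot be reached from the start state, so discard them.
Start with accepting vs non-accepting: {E,P,Y} | {D,G,H,Q,S}.
Split {E,P,Y} by δ(·,p) → {E,P} and {Y}.
No further refinement is possible. Final partition (3 blocks): {E,P} | {D,G,H,Q,S} | {Y}.

3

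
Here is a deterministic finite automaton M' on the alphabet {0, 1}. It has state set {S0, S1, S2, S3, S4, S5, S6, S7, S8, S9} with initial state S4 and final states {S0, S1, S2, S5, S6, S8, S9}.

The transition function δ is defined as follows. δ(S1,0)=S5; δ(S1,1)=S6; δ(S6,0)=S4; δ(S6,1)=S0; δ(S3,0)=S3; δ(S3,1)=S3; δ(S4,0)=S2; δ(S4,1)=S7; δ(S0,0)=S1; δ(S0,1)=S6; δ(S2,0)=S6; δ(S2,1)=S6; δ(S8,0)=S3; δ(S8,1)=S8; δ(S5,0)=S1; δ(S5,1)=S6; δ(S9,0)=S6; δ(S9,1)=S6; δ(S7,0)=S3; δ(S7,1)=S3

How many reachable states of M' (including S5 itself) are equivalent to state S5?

States {S8,S9} cannot be reached from the start state, so discard them.
Start with accepting vs non-accepting: {S0,S1,S2,S5,S6} | {S3,S4,S7}.
On input 0, block {S0,S1,S2,S5,S6} splits into {S0,S1,S2,S5} and {S6}.
Refine {S0,S1,S2,S5} on symbol 0: members go to different blocks, giving {S0,S1,S5} and {S2}.
On input 0, block {S3,S4,S7} splits into {S3,S7} and {S4}.
The partition is now stable with 5 blocks: {S0,S1,S5} | {S3,S7} | {S6} | {S2} | {S4}.
State S5 belongs to the block {S0,S1,S5}, which has 3 states.

3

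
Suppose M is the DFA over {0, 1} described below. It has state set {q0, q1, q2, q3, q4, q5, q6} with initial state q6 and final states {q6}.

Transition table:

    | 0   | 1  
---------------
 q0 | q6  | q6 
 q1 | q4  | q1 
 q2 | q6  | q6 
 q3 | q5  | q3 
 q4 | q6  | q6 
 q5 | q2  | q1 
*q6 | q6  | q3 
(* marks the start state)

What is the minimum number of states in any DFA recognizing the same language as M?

4

States {q0} cannot be reached from the start state, so discard them.
Initial partition by acceptance: {q6} | {q1,q2,q3,q4,q5}.
On input 0, block {q1,q2,q3,q4,q5} splits into {q1,q3,q5} and {q2,q4}.
Split {q1,q3,q5} by δ(·,0) → {q1,q5} and {q3}.
Stable partition: {q6} | {q1,q5} | {q2,q4} | {q3} — 4 equivalence classes.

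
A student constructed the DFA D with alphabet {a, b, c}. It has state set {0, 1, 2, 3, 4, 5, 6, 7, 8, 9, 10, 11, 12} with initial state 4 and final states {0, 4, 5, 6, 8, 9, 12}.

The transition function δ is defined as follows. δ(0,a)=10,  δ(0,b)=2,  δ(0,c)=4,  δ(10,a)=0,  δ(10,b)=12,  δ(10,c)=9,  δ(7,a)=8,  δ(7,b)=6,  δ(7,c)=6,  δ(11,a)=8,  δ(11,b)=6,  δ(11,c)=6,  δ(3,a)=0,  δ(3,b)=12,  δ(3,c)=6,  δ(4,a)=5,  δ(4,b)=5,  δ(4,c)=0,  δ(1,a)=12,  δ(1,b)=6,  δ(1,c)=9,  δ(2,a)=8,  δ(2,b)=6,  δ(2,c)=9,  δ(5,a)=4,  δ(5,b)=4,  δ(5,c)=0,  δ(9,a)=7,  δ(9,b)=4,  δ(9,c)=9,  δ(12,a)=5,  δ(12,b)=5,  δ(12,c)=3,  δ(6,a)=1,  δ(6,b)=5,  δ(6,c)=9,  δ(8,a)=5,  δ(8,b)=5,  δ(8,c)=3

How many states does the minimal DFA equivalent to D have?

6

States {11} cannot be reached from the start state, so discard them.
P0 = {0,4,5,6,8,9,12} | {1,2,3,7,10}.
Refine {0,4,5,6,8,9,12} on symbol a: members go to different blocks, giving {4,5,8,12} and {0,6,9}.
Refine {4,5,8,12} on symbol c: members go to different blocks, giving {4,5} and {8,12}.
On input a, block {1,2,3,7,10} splits into {1,2,7} and {3,10}.
On input a, block {0,6,9} splits into {6,9} and {0}.
The partition is now stable with 6 blocks: {4,5} | {1,2,7} | {6,9} | {8,12} | {3,10} | {0}.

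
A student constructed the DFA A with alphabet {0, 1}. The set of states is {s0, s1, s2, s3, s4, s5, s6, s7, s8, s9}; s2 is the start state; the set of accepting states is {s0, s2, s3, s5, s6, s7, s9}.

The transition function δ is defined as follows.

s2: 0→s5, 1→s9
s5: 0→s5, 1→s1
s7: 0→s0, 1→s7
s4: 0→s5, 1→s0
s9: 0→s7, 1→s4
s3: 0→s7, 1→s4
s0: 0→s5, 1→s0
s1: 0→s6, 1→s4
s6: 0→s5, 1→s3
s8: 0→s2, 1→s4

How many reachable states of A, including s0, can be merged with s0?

1

States {s8} cannot be reached from the start state, so discard them.
Start with accepting vs non-accepting: {s0,s2,s3,s5,s6,s7,s9} | {s1,s4}.
On input 1, block {s0,s2,s3,s5,s6,s7,s9} splits into {s0,s2,s6,s7} and {s3,s5,s9}.
Refine {s0,s2,s6,s7} on symbol 0: members go to different blocks, giving {s0,s2,s6} and {s7}.
On input 1, block {s0,s2,s6} splits into {s2,s6} and {s0}.
Split {s1,s4} by δ(·,0) → {s1} and {s4}.
On input 0, block {s3,s5,s9} splits into {s3,s9} and {s5}.
No further refinement is possible. Final partition (7 blocks): {s2,s6} | {s1} | {s3,s9} | {s7} | {s0} | {s4} | {s5}.
State s0 belongs to the block {s0}, which has 1 states.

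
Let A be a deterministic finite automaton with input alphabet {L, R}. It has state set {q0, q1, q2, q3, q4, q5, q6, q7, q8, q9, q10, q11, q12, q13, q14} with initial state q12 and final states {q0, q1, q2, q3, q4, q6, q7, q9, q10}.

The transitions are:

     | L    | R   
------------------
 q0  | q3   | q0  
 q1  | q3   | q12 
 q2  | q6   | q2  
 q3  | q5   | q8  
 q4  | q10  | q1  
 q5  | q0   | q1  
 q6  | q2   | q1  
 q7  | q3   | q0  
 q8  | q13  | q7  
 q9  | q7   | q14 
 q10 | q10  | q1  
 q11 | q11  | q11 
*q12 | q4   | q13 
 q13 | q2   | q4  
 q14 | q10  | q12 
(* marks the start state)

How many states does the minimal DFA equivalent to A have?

10

States {q9,q11,q14} cannot be reached from the start state, so discard them.
Start with accepting vs non-accepting: {q0,q1,q2,q3,q4,q6,q7,q10} | {q5,q8,q12,q13}.
Refine {q0,q1,q2,q3,q4,q6,q7,q10} on symbol L: members go to different blocks, giving {q0,q1,q2,q4,q6,q7,q10} and {q3}.
On input L, block {q0,q1,q2,q4,q6,q7,q10} splits into {q2,q4,q6,q10} and {q0,q1,q7}.
Refine {q2,q4,q6,q10} on symbol R: members go to different blocks, giving {q4,q6,q10} and {q2}.
Refine {q4,q6,q10} on symbol L: members go to different blocks, giving {q4,q10} and {q6}.
Split {q5,q8,q12,q13} by δ(·,L) → {q5} and {q8} and {q12} and {q13}.
Refine {q0,q1,q7} on symbol R: members go to different blocks, giving {q0,q7} and {q1}.
No further refinement is possible. Final partition (10 blocks): {q4,q10} | {q5} | {q3} | {q0,q7} | {q2} | {q6} | {q8} | {q12} | {q13} | {q1}.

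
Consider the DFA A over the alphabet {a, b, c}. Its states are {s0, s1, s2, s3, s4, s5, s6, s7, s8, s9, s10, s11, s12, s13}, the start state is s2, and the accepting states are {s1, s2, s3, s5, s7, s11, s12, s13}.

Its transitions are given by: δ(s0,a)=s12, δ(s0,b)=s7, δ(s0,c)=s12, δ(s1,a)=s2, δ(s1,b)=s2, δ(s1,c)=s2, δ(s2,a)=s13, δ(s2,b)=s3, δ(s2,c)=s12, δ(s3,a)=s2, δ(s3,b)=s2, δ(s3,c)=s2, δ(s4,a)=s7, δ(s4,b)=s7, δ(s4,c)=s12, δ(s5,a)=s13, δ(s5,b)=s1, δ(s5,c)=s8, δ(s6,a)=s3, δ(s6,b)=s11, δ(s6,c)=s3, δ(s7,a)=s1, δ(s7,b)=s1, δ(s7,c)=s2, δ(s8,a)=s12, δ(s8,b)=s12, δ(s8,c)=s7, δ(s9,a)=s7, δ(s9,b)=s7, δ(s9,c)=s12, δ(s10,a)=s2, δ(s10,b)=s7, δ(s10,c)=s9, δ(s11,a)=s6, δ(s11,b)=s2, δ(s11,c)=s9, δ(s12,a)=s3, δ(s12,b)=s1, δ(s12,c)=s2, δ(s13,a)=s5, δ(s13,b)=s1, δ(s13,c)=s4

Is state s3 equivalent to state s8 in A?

Reachable states from the start: {s1,s2,s3,s4,s5,s7,s8,s12,s13}. Unreachable: {s0,s6,s9,s10,s11} — drop them.
P0 = {s1,s2,s3,s5,s7,s12,s13} | {s4,s8}.
Refine {s1,s2,s3,s5,s7,s12,s13} on symbol c: members go to different blocks, giving {s1,s2,s3,s7,s12} and {s5,s13}.
Refine {s1,s2,s3,s7,s12} on symbol a: members go to different blocks, giving {s1,s3,s7,s12} and {s2}.
Refine {s1,s3,s7,s12} on symbol a: members go to different blocks, giving {s1,s3} and {s7,s12}.
Stable partition: {s1,s3} | {s4,s8} | {s5,s13} | {s2} | {s7,s12} — 5 equivalence classes.
s3 and s8 end up in different blocks, so they are distinguishable. For instance, the string 'ε' is accepted from only s3.

No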